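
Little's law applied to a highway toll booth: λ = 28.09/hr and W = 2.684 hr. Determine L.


L = λW = 28.09·2.684 = 75.3936

Final: 75.3936


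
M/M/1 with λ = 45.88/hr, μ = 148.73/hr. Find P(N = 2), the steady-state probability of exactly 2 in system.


ρ = 45.88/148.73 = 0.3085
P_n = (1−ρ)·ρ^n = (1 − 0.3085)·0.3085^2 = 0.6915·0.095159 = 0.065804

Final: 0.065804


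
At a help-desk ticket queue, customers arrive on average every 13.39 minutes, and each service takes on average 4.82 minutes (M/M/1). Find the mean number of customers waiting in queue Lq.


λ = 60/13.39 = 4.4810 /hr
μ = 60/4.82 = 12.4481 /hr
ρ = λ/μ = 4.4810/12.4481 = 0.3600
Lq = ρ²/(1−ρ) = 0.1296/0.6400 = 0.2025

Final: 0.2025


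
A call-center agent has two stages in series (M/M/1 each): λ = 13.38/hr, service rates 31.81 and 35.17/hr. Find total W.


Each node sees arrival rate λ = 13.38/hr (tandem ⇒ throughput preserved).
W₁ = 1/(μ₁−λ) = 1/(31.81−13.38) = 0.05426 hr
W₂ = 1/(μ₂−λ) = 1/(35.17−13.38) = 0.04589 hr
W_total = W₁ + W₂ = 0.05426 + 0.04589 = 0.10015 hr

Final: 0.10015 hr


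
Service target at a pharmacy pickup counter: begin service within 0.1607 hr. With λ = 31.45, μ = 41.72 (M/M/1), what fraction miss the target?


ρ = 31.45/41.72 = 0.7538
P(Wq > t) = ρ·e^{−(μ−λ)t} = 0.7538·e^{−1.6504}
= 0.7538·0.191975 = 0.144718

Final: 0.144718


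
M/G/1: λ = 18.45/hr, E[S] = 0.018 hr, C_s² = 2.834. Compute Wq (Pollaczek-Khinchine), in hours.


ρ = λ·E[S] = 18.45·0.018 = 0.3321
E[S²] = E[S]²(1+C_s²) = 0.018²·(1+2.834) = 0.001242
Wq = λ·E[S²]/(2(1−ρ)) = 18.45·0.001242/(2·0.6679) = 0.01716 hr

Final: 0.01716 hr


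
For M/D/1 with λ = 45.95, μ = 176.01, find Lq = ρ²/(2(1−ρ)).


ρ = 45.95/176.01 = 0.2611
M/D/1: Lq = ρ²/(2(1−ρ)) = 0.06815/(2·0.7389) = 0.04612

Final: 0.04612


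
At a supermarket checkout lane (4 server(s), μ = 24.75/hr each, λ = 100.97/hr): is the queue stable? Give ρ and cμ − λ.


Total capacity cμ = 4·24.75 = 99.00/hr
ρ = λ/(cμ) = 100.97/99.00 = 1.0199
Stable ⇔ ρ < 1: NO
Spare capacity = cμ − λ = 99.00 − 100.97 = -1.97/hr

Final: ρ = 1.0199; unstable; margin = -1.97/hr


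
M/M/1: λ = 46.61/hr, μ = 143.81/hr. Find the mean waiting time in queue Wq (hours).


ρ = 46.61/143.81 = 0.3241
Wq = ρ/(μ−λ) = 0.3241/(143.81 − 46.61) = 0.3241/97.20 = 0.003334 hr

Final: 0.003334 hr


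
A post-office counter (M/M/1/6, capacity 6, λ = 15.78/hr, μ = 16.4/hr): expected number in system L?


ρ = 15.78/16.4 = 0.9622
L = ρ[1 − (K+1)ρ^K + Kρ^(K+1)] / [(1−ρ)(1−ρ^(K+1))]
Numerator: 0.9622·(1 − 7·0.793558 + 6·0.763558) = 0.025440
Denominator: (0.03780)·(0.236442) = 0.008939
L = 0.025440/0.008939 = 2.8460

Final: 2.8460


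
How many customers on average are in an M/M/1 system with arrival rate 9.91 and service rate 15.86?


ρ = λ/μ = 9.91/15.86 = 0.6248
L = ρ/(1−ρ) = 0.6248/(1 − 0.6248) = 0.6248/0.3752 = 1.6655

Final: 1.6655


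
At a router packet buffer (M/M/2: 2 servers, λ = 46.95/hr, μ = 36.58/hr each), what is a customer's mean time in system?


a = 1.2835; ρ = 0.6417; P₀ = 0.218217
Lq = P₀·a^c·ρ/(c!(1−ρ)²) = 0.89870
Wq = Lq/λ = 0.89870/46.95 = 0.01914 hr
W = Wq + 1/μ = 0.01914 + 0.02734 = 0.04648 hr

Final: 0.04648 hr


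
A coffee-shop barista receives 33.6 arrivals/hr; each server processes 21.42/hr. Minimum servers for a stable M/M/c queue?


Stability requires cμ > λ ⇔ c > λ/μ.
λ/μ = 33.6/21.42 = 1.5686
Minimum integer c = ⌊1.5686⌋ + 1 = 2
Check: 2·21.42 = 42.84 > 33.6, while 1·21.42 = 21.42 ≤ 33.6

Final: 2 servers


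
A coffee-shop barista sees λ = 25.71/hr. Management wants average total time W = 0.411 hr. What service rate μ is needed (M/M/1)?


W = 1/(μ−λ) ⇒ μ − λ = 1/W = 1/0.411 = 2.4331
μ = λ + 1/W = 25.71 + 2.4331 = 28.1431 per hr

Final: 28.1431 /hr


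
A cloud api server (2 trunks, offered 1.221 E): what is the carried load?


B(2,1.221) = 0.251286 (Erlang-B)
Carried load = a(1 − B) = 1.221·(1 − 0.251286) = 1.221·0.748714 = 0.9142 E

Final: 0.9142 Erlangs


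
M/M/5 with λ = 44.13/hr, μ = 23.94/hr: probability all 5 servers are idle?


a = λ/μ = 44.13/23.94 = 1.8434; ρ = a/c = 0.3687
Σ_{k=0}^{4} a^k/k! (terms k=0..4) = 1.00000 + 1.84336 + 1.69899 + 1.04395 + 0.48109 = 6.06738
Tail: a^5/(5!(1−ρ)) = 21.28379/(120·0.6313) = 0.28094
P₀ = 1/(6.06738 + 0.28094) = 1/6.34832 = 0.157522

Final: 0.157522


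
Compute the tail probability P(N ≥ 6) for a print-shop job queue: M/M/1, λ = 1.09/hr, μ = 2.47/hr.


ρ = 1.09/2.47 = 0.4413
P(N ≥ n) = ρ^n = 0.4413^6 = 0.007385

Final: 0.007385


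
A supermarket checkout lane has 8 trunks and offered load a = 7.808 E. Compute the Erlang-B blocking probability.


B(c,a) = (a^c/c!) / Σ_{k=0}^{c} a^k/k!
a^8/8! = 342.608327
Σ terms (k=0..8): 1.00000 + 7.80800 + 30.48243 + 79.33561 + 154.86311 + 241.83423 + 314.70695 + 351.03312 + 342.60833 = 1523.671781
B = 342.608327/1523.671781 = 0.224857

Final: 0.224857


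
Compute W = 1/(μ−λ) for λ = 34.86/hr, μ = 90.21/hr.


W = 1/(μ−λ) = 1/(90.21 − 34.86) = 1/55.35 = 0.01807 hr

Final: 0.01807 hr


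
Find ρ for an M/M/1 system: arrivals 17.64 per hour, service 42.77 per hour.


ρ = λ/μ = 17.64/42.77 = 0.4124

Final: 0.4124


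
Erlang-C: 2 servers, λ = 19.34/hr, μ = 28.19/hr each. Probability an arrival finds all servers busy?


a = λ/μ = 0.6861; ρ = a/2 = 0.3430
P₀ = 0.489171 (from M/M/c formula)
C(c,a) = [a^c/(c!(1−ρ))]·P₀ = [0.47068/(2·0.6570)]·0.489171
= 0.35822·0.489171 = 0.175230

Final: 0.175230


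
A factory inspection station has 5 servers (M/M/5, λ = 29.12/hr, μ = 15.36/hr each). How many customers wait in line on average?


a = λ/μ = 1.8958; ρ = a/5 = 0.3792
P₀ = 0.149352
Lq = P₀·a^c·ρ / (c!·(1−ρ)²) = 0.149352·24.49068·0.3792/(120·0.38543)
= 0.02999

Final: 0.02999


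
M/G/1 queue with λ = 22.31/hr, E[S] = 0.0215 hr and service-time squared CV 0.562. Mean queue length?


ρ = λ·E[S] = 22.31·0.0215 = 0.4797
Lq = ρ²(1+C_s²)/(2(1−ρ)) = 0.2301·(1+0.562)/(2·0.5203)
= 0.2301·1.5620/1.0407 = 0.34534

Final: 0.34534


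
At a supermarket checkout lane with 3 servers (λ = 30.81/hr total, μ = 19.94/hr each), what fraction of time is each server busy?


ρ = λ/(cμ) = 30.81/(3·19.94) = 30.81/59.82 = 0.5150

Final: 0.5150


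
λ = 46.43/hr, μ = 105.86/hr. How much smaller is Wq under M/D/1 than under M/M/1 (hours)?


ρ = 46.43/105.86 = 0.4386
Wq(M/M/1) = ρ/(μ−λ) = 0.4386/59.43 = 0.007380 hr
Wq(M/D/1) = ρ/(2(μ−λ)) = 0.003690 hr
Savings = 0.007380 − 0.003690 = 0.003690 hr

Final: 0.003690 hr


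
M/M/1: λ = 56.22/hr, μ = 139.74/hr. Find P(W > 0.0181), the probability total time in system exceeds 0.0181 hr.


W ~ Exponential(μ−λ) for M/M/1.
μ − λ = 139.74 − 56.22 = 83.5200
P(W > t) = e^{−(μ−λ)t} = e^{−1.5117} = 0.220532

Final: 0.220532


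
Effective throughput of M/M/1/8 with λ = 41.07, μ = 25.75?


ρ = 1.5950; P_K = (1−ρ)ρ^8/(1−ρ^9) = 0.378691
λ_eff = λ(1 − P_K) = 41.07·(1 − 0.378691) = 41.07·0.621309 = 25.5171 /hr

Final: 25.5171 /hr


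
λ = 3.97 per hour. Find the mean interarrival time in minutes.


Mean interarrival time = 1/λ = 1/3.97 hour = 0.25189 hour
In minutes: 0.25189 × 60 = 15.1134 min

Final: 15.1134 min


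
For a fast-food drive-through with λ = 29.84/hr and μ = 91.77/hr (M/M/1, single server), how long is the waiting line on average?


ρ = 29.84/91.77 = 0.3252
Lq = ρ²/(1−ρ) = 0.1057/0.6748 = 0.1567

Final: 0.1567


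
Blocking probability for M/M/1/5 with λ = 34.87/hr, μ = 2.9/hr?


ρ = λ/μ = 34.87/2.9 = 12.0241
P_K = (1−ρ)ρ^K/(1−ρ^(K+1)) = (-11.0241·251344.708976)/(1 − 3022203.448964)
= -2770858.739988/-3022202.448964 = 0.916834

Final: 0.916834


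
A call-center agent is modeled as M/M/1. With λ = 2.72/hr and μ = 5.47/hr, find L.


ρ = λ/μ = 2.72/5.47 = 0.4973
L = ρ/(1−ρ) = 0.4973/(1 − 0.4973) = 0.4973/0.5027 = 0.9891

Final: 0.9891


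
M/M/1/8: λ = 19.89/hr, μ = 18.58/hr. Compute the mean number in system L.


ρ = 19.89/18.58 = 1.0705
L = ρ[1 − (K+1)ρ^K + Kρ^(K+1)] / [(1−ρ)(1−ρ^(K+1))]
Numerator: 1.0705·(1 − 9·1.724696 + 8·1.846297) = 0.265608
Denominator: (-0.07051)·(-0.846297) = 0.059669
L = 0.265608/0.059669 = 4.4514

Final: 4.4514


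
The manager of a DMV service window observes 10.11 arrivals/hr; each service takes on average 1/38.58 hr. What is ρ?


ρ = λ/μ = 10.11/38.58 = 0.2621

Final: 0.2621


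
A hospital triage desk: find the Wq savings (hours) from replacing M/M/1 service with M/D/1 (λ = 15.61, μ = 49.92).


ρ = 15.61/49.92 = 0.3127
Wq(M/M/1) = ρ/(μ−λ) = 0.3127/34.31 = 0.009114 hr
Wq(M/D/1) = ρ/(2(μ−λ)) = 0.004557 hr
Savings = 0.009114 − 0.004557 = 0.004557 hr

Final: 0.004557 hr


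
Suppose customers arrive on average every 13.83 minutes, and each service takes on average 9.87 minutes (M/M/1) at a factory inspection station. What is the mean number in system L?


λ = 60/13.83 = 4.3384 /hr
μ = 60/9.87 = 6.0790 /hr
ρ = λ/μ = 4.3384/6.0790 = 0.7137
L = ρ/(1−ρ) = 0.7137/0.2863 = 2.4924

Final: 2.4924


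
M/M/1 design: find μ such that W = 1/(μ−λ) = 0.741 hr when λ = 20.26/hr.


W = 1/(μ−λ) ⇒ μ − λ = 1/W = 1/0.741 = 1.3495
μ = λ + 1/W = 20.26 + 1.3495 = 21.6095 per hr

Final: 21.6095 /hr


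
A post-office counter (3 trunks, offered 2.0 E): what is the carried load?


B(3,2.0) = 0.210526 (Erlang-B)
Carried load = a(1 − B) = 2.0·(1 − 0.210526) = 2.0·0.789474 = 1.5789 E

Final: 1.5789 Erlangs


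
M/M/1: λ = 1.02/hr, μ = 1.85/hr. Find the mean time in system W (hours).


W = 1/(μ−λ) = 1/(1.85 − 1.02) = 1/0.8300 = 1.2048 hr

Final: 1.2048 hr


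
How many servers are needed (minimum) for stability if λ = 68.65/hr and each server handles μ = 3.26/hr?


Stability requires cμ > λ ⇔ c > λ/μ.
λ/μ = 68.65/3.26 = 21.0583
Minimum integer c = ⌊21.0583⌋ + 1 = 22
Check: 22·3.26 = 71.72 > 68.65, while 21·3.26 = 68.46 ≤ 68.65

Final: 22 servers


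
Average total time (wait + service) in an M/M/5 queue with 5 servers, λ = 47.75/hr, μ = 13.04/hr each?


a = 3.6618; ρ = 0.7324; P₀ = 0.021034
Lq = P₀·a^c·ρ/(c!(1−ρ)²) = 1.17994
Wq = Lq/λ = 1.17994/47.75 = 0.02471 hr
W = Wq + 1/μ = 0.02471 + 0.07669 = 0.10140 hr

Final: 0.10140 hr


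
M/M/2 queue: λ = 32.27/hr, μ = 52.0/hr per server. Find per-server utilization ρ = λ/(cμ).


ρ = λ/(cμ) = 32.27/(2·52.0) = 32.27/104.00 = 0.3103

Final: 0.3103


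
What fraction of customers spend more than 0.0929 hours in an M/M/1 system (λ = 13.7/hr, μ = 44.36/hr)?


W ~ Exponential(μ−λ) for M/M/1.
μ − λ = 44.36 − 13.7 = 30.6600
P(W > t) = e^{−(μ−λ)t} = e^{−2.8483} = 0.057942

Final: 0.057942


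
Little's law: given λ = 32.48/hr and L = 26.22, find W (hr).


W = L/λ = 26.22/32.48 = 0.8073 hr

Final: 0.8073 hr


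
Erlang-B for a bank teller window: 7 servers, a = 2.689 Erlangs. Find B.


B(c,a) = (a^c/c!) / Σ_{k=0}^{c} a^k/k!
a^7/7! = 0.201700
Σ terms (k=0..7): 1.00000 + 2.68900 + 3.61536 + 3.24057 + 2.17847 + 1.17158 + 0.52506 + 0.20170 = 14.621746
B = 0.201700/14.621746 = 0.013794

Final: 0.013794


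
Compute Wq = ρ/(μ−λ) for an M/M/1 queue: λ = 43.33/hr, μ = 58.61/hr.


ρ = 43.33/58.61 = 0.7393
Wq = ρ/(μ−λ) = 0.7393/(58.61 − 43.33) = 0.7393/15.28 = 0.04838 hr

Final: 0.04838 hr


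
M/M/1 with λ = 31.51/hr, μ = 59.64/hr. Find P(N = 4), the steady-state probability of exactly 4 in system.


ρ = 31.51/59.64 = 0.5283
P_n = (1−ρ)·ρ^n = (1 − 0.5283)·0.5283^4 = 0.4717·0.077919 = 0.036752

Final: 0.036752


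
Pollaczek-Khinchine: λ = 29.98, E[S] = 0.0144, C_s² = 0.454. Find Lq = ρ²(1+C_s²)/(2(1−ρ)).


ρ = λ·E[S] = 29.98·0.0144 = 0.4317
Lq = ρ²(1+C_s²)/(2(1−ρ)) = 0.1864·(1+0.454)/(2·0.5683)
= 0.1864·1.4540/1.1366 = 0.23843

Final: 0.23843


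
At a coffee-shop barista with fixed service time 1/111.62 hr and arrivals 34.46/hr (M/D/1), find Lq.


ρ = 34.46/111.62 = 0.3087
M/D/1: Lq = ρ²/(2(1−ρ)) = 0.09531/(2·0.6913) = 0.06894

Final: 0.06894


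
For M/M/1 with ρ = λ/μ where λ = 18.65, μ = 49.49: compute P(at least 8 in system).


ρ = 18.65/49.49 = 0.3768
P(N ≥ n) = ρ^n = 0.3768^8 = 0.0004067

Final: 0.0004067


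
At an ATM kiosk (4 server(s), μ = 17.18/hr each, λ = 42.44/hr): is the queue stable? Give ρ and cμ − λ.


Total capacity cμ = 4·17.18 = 68.72/hr
ρ = λ/(cμ) = 42.44/68.72 = 0.6176
Stable ⇔ ρ < 1: YES
Spare capacity = cμ − λ = 68.72 − 42.44 = 26.28/hr

Final: ρ = 0.6176; stable; margin = 26.28/hr


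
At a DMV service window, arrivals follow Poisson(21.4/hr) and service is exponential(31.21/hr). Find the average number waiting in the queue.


ρ = 21.4/31.21 = 0.6857
Lq = ρ²/(1−ρ) = 0.4702/0.3143 = 1.4958

Final: 1.4958


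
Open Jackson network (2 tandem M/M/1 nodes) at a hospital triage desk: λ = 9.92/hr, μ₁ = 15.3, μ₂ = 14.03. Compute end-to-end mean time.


Each node sees arrival rate λ = 9.92/hr (tandem ⇒ throughput preserved).
W₁ = 1/(μ₁−λ) = 1/(15.3−9.92) = 0.18587 hr
W₂ = 1/(μ₂−λ) = 1/(14.03−9.92) = 0.24331 hr
W_total = W₁ + W₂ = 0.18587 + 0.24331 = 0.42918 hr

Final: 0.42918 hr


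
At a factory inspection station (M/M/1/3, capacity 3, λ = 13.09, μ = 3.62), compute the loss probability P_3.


ρ = λ/μ = 13.09/3.62 = 3.6160
P_K = (1−ρ)ρ^K/(1−ρ^(K+1)) = (-2.6160·47.281716)/(1 − 170.971729)
= -123.690013/-169.971729 = 0.727709

Final: 0.727709


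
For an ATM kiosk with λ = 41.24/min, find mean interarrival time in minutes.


Mean interarrival time = 1/λ = 1/41.24 minute = 0.02425 minute
In minutes: 0.02425 × 1 = 0.02425 min

Final: 0.02425 min


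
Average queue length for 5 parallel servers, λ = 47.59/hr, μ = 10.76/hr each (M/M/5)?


a = λ/μ = 4.4229; ρ = a/5 = 0.8846
P₀ = 0.005961
Lq = P₀·a^c·ρ / (c!·(1−ρ)²) = 0.005961·1692.45514·0.8846/(120·0.01332)
= 5.58181

Final: 5.58181


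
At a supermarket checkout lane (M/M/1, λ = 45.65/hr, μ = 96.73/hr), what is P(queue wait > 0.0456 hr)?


ρ = 45.65/96.73 = 0.4719
P(Wq > t) = ρ·e^{−(μ−λ)t} = 0.4719·e^{−2.3292}
= 0.4719·0.097369 = 0.045952

Final: 0.045952


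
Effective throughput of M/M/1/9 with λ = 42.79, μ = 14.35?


ρ = 2.9819; P_K = (1−ρ)ρ^9/(1−ρ^10) = 0.664653
λ_eff = λ(1 − P_K) = 42.79·(1 − 0.664653) = 42.79·0.335347 = 14.3495 /hr

Final: 14.3495 /hr


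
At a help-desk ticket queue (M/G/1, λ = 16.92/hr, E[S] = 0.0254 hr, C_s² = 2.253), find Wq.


ρ = λ·E[S] = 16.92·0.0254 = 0.4298
E[S²] = E[S]²(1+C_s²) = 0.0254²·(1+2.253) = 0.002099
Wq = λ·E[S²]/(2(1−ρ)) = 16.92·0.002099/(2·0.5702) = 0.03114 hr

Final: 0.03114 hr


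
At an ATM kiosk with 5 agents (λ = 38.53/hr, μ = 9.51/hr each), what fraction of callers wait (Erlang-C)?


a = λ/μ = 4.0515; ρ = a/5 = 0.8103
P₀ = 0.011972 (from M/M/c formula)
C(c,a) = [a^c/(c!(1−ρ))]·P₀ = [1091.67273/(120·0.1897)]·0.011972
= 47.95735·0.011972 = 0.574151

Final: 0.574151


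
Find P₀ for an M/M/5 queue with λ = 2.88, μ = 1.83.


a = λ/μ = 2.88/1.83 = 1.5738; ρ = a/c = 0.3148
Σ_{k=0}^{4} a^k/k! (terms k=0..4) = 1.00000 + 1.57377 + 1.23838 + 0.64964 + 0.25560 = 4.71738
Tail: a^5/(5!(1−ρ)) = 9.65399/(120·0.6852) = 0.11740
P₀ = 1/(4.71738 + 0.11740) = 1/4.83479 = 0.206834

Final: 0.206834


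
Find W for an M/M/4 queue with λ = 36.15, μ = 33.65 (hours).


a = 1.0743; ρ = 0.2686; P₀ = 0.340847
Lq = P₀·a^c·ρ/(c!(1−ρ)²) = 0.009496
Wq = Lq/λ = 0.009496/36.15 = 0.0002627 hr
W = Wq + 1/μ = 0.0002627 + 0.02972 = 0.02998 hr

Final: 0.02998 hr


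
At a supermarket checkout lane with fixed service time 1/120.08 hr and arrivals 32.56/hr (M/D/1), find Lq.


ρ = 32.56/120.08 = 0.2712
M/D/1: Lq = ρ²/(2(1−ρ)) = 0.07352/(2·0.7288) = 0.05044

Final: 0.05044


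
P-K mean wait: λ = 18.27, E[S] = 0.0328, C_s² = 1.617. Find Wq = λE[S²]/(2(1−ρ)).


ρ = λ·E[S] = 18.27·0.0328 = 0.5993
E[S²] = E[S]²(1+C_s²) = 0.0328²·(1+1.617) = 0.002815
Wq = λ·E[S²]/(2(1−ρ)) = 18.27·0.002815/(2·0.4007) = 0.06418 hr

Final: 0.06418 hr


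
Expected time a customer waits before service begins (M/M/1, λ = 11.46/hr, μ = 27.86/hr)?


ρ = 11.46/27.86 = 0.4113
Wq = ρ/(μ−λ) = 0.4113/(27.86 − 11.46) = 0.4113/16.40 = 0.02508 hr

Final: 0.02508 hr


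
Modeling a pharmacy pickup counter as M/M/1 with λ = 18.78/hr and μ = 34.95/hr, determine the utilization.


ρ = λ/μ = 18.78/34.95 = 0.5373

Final: 0.5373


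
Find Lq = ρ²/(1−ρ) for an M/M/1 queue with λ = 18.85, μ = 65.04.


ρ = 18.85/65.04 = 0.2898
Lq = ρ²/(1−ρ) = 0.08400/0.7102 = 0.1183

Final: 0.1183


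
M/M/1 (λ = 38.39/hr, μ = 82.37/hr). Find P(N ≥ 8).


ρ = 38.39/82.37 = 0.4661
P(N ≥ n) = ρ^n = 0.4661^8 = 0.002226

Final: 0.002226


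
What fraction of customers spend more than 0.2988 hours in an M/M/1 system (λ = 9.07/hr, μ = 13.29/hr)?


W ~ Exponential(μ−λ) for M/M/1.
μ − λ = 13.29 − 9.07 = 4.2200
P(W > t) = e^{−(μ−λ)t} = e^{−1.2609} = 0.283389

Final: 0.283389


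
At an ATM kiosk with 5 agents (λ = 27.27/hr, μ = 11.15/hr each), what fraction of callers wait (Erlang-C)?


a = λ/μ = 2.4457; ρ = a/5 = 0.4891
P₀ = 0.084795 (from M/M/c formula)
C(c,a) = [a^c/(c!(1−ρ))]·P₀ = [87.50872/(120·0.5109)]·0.084795
= 1.42750·0.084795 = 0.121045

Final: 0.121045


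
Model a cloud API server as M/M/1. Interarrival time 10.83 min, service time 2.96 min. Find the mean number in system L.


λ = 60/10.83 = 5.5402 /hr
μ = 60/2.96 = 20.2703 /hr
ρ = λ/μ = 5.5402/20.2703 = 0.2733
L = ρ/(1−ρ) = 0.2733/0.7267 = 0.3761

Final: 0.3761


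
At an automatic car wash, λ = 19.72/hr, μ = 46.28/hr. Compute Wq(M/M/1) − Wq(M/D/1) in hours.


ρ = 19.72/46.28 = 0.4261
Wq(M/M/1) = ρ/(μ−λ) = 0.4261/26.56 = 0.01604 hr
Wq(M/D/1) = ρ/(2(μ−λ)) = 0.008021 hr
Savings = 0.01604 − 0.008021 = 0.008021 hr

Final: 0.008021 hr


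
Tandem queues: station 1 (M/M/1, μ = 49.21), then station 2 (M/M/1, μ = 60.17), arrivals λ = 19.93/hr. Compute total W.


Each node sees arrival rate λ = 19.93/hr (tandem ⇒ throughput preserved).
W₁ = 1/(μ₁−λ) = 1/(49.21−19.93) = 0.03415 hr
W₂ = 1/(μ₂−λ) = 1/(60.17−19.93) = 0.02485 hr
W_total = W₁ + W₂ = 0.03415 + 0.02485 = 0.05900 hr

Final: 0.05900 hr


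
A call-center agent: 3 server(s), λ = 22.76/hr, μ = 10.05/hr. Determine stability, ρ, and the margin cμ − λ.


Total capacity cμ = 3·10.05 = 30.15/hr
ρ = λ/(cμ) = 22.76/30.15 = 0.7549
Stable ⇔ ρ < 1: YES
Spare capacity = cμ − λ = 30.15 − 22.76 = 7.39/hr

Final: ρ = 0.7549; stable; margin = 7.39/hr


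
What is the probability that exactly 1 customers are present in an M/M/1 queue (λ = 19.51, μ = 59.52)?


ρ = 19.51/59.52 = 0.3278
P_n = (1−ρ)·ρ^n = (1 − 0.3278)·0.3278^1 = 0.6722·0.327789 = 0.220343

Final: 0.220343


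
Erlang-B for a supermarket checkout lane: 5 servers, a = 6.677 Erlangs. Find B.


B(c,a) = (a^c/c!) / Σ_{k=0}^{c} a^k/k!
a^5/5! = 110.592490
Σ terms (k=0..5): 1.00000 + 6.67700 + 22.29116 + 49.61270 + 82.81600 + 110.59249 = 272.989358
B = 110.592490/272.989358 = 0.405116

Final: 0.405116


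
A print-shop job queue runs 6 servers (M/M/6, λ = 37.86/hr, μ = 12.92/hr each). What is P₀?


a = λ/μ = 37.86/12.92 = 2.9303; ρ = a/c = 0.4884
Σ_{k=0}^{5} a^k/k! (terms k=0..5) = 1.00000 + 2.93034 + 4.29345 + 4.19375 + 3.07228 + 1.80057 = 17.29039
Tail: a^6/(6!(1−ρ)) = 633.15286/(720·0.5116) = 1.71885
P₀ = 1/(17.29039 + 1.71885) = 1/19.00924 = 0.052606

Final: 0.052606


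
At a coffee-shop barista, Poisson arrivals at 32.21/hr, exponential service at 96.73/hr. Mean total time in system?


W = 1/(μ−λ) = 1/(96.73 − 32.21) = 1/64.52 = 0.01550 hr

Final: 0.01550 hr


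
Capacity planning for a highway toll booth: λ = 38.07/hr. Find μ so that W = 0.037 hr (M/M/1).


W = 1/(μ−λ) ⇒ μ − λ = 1/W = 1/0.037 = 27.0270
μ = λ + 1/W = 38.07 + 27.0270 = 65.0970 per hr

Final: 65.0970 /hr


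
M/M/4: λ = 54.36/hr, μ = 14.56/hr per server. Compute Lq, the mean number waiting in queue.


a = λ/μ = 3.7335; ρ = a/4 = 0.9334
P₀ = 0.007047
Lq = P₀·a^c·ρ / (c!·(1−ρ)²) = 0.007047·194.29977·0.9334/(24·0.004438)
= 11.99840

Final: 11.99840


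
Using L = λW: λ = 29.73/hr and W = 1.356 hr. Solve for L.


L = λW = 29.73·1.356 = 40.3139

Final: 40.3139


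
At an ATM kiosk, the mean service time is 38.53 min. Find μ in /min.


μ = 1/(service time) in consistent units.
1 minute = 1 min, so μ = 1/38.53 = 0.02595 per minute

Final: 0.02595 /min


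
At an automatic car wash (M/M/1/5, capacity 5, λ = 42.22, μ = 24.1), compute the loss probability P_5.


ρ = λ/μ = 42.22/24.1 = 1.7519
P_K = (1−ρ)ρ^K/(1−ρ^(K+1)) = (-0.7519·16.500835)/(1 − 28.907273)
= -12.406437/-27.907273 = 0.444559

Final: 0.444559


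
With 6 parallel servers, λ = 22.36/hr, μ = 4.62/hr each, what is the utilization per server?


ρ = λ/(cμ) = 22.36/(6·4.62) = 22.36/27.72 = 0.8066

Final: 0.8066


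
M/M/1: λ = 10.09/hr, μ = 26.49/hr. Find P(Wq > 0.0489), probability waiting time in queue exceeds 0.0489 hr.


ρ = 10.09/26.49 = 0.3809
P(Wq > t) = ρ·e^{−(μ−λ)t} = 0.3809·e^{−0.8020}
= 0.3809·0.448449 = 0.170814

Final: 0.170814


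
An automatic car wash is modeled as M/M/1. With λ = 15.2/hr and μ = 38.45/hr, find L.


ρ = λ/μ = 15.2/38.45 = 0.3953
L = ρ/(1−ρ) = 0.3953/(1 − 0.3953) = 0.3953/0.6047 = 0.6538

Final: 0.6538


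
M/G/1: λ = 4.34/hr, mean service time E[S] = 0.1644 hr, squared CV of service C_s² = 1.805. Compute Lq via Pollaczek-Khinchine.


ρ = λ·E[S] = 4.34·0.1644 = 0.7135
Lq = ρ²(1+C_s²)/(2(1−ρ)) = 0.5091·(1+1.805)/(2·0.2865)
= 0.5091·2.8050/0.5730 = 2.49204

Final: 2.49204


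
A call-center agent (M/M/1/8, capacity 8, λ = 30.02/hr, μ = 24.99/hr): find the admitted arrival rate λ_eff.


ρ = 1.2013; P_K = (1−ρ)ρ^8/(1−ρ^9) = 0.207359
λ_eff = λ(1 − P_K) = 30.02·(1 − 0.207359) = 30.02·0.792641 = 23.7951 /hr

Final: 23.7951 /hr


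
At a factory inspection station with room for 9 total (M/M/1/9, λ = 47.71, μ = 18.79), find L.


ρ = 47.71/18.79 = 2.5391
L = ρ[1 − (K+1)ρ^K + Kρ^(K+1)] / [(1−ρ)(1−ρ^(K+1))]
Numerator: 2.5391·(1 − 10·4386.758519 + 9·11138.491162) = 143154.972894
Denominator: (-1.5391)·(-11137.491162) = 17141.896988
L = 143154.972894/17141.896988 = 8.3512

Final: 8.3512


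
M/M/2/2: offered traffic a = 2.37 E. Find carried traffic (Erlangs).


B(2,2.37) = 0.454556 (Erlang-B)
Carried load = a(1 − B) = 2.37·(1 − 0.454556) = 2.37·0.545444 = 1.2927 E

Final: 1.2927 Erlangs


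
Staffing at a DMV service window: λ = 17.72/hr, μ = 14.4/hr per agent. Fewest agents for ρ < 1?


Stability requires cμ > λ ⇔ c > λ/μ.
λ/μ = 17.72/14.4 = 1.2306
Minimum integer c = ⌊1.2306⌋ + 1 = 2
Check: 2·14.4 = 28.80 > 17.72, while 1·14.4 = 14.40 ≤ 17.72

Final: 2 servers


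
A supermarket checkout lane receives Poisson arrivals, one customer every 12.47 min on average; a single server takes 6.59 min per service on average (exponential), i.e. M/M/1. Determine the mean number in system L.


λ = 60/12.47 = 4.8115 /hr
μ = 60/6.59 = 9.1047 /hr
ρ = λ/μ = 4.8115/9.1047 = 0.5285
L = ρ/(1−ρ) = 0.5285/0.4715 = 1.1207

Final: 1.1207


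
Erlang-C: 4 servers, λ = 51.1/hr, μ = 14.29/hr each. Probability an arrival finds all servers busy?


a = λ/μ = 3.5759; ρ = a/4 = 0.8940
P₀ = 0.012069 (from M/M/c formula)
C(c,a) = [a^c/(c!(1−ρ))]·P₀ = [163.51390/(24·0.1060)]·0.012069
= 64.26330·0.012069 = 0.775622

Final: 0.775622


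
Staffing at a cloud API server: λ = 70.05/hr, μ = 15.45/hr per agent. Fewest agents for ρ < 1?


Stability requires cμ > λ ⇔ c > λ/μ.
λ/μ = 70.05/15.45 = 4.5340
Minimum integer c = ⌊4.5340⌋ + 1 = 5
Check: 5·15.45 = 77.25 > 70.05, while 4·15.45 = 61.80 ≤ 70.05

Final: 5 servers


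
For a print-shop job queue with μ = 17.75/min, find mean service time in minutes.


Mean service time = 1/μ = 1/17.75 minute = 0.05634 minute
In minutes: 0.05634 × 1 = 0.05634 min

Final: 0.05634 min


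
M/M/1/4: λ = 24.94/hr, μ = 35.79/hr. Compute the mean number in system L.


ρ = 24.94/35.79 = 0.6968
L = ρ[1 − (K+1)ρ^K + Kρ^(K+1)] / [(1−ρ)(1−ρ^(K+1))]
Numerator: 0.6968·(1 − 5·0.235797 + 4·0.164314) = 0.333277
Denominator: (0.3032)·(0.835686) = 0.253344
L = 0.333277/0.253344 = 1.3155

Final: 1.3155


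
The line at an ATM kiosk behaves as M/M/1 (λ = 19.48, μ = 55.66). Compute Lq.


ρ = 19.48/55.66 = 0.3500
Lq = ρ²/(1−ρ) = 0.1225/0.6500 = 0.1884

Final: 0.1884


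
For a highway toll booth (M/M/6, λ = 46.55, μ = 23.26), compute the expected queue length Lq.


a = λ/μ = 2.0013; ρ = a/6 = 0.3335
P₀ = 0.134960
Lq = P₀·a^c·ρ / (c!·(1−ρ)²) = 0.134960·64.24804·0.3335/(720·0.44416)
= 0.009044

Final: 0.009044


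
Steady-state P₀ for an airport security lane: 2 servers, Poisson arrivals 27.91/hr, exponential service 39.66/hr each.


a = λ/μ = 27.91/39.66 = 0.7037; ρ = a/c = 0.3519
Σ_{k=0}^{1} a^k/k! (terms k=0..1) = 1.00000 + 0.70373 = 1.70373
Tail: a^2/(2!(1−ρ)) = 0.49524/(2·0.6481) = 0.38205
P₀ = 1/(1.70373 + 0.38205) = 1/2.08578 = 0.479437

Final: 0.479437


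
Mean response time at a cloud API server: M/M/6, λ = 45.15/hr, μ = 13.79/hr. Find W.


a = 3.2741; ρ = 0.5457; P₀ = 0.036801
Lq = P₀·a^c·ρ/(c!(1−ρ)²) = 0.16646
Wq = Lq/λ = 0.16646/45.15 = 0.003687 hr
W = Wq + 1/μ = 0.003687 + 0.07252 = 0.07620 hr

Final: 0.07620 hr


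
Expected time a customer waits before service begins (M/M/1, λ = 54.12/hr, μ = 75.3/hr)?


ρ = 54.12/75.3 = 0.7187
Wq = ρ/(μ−λ) = 0.7187/(75.3 − 54.12) = 0.7187/21.18 = 0.03393 hr

Final: 0.03393 hr


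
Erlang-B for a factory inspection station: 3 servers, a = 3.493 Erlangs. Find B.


B(c,a) = (a^c/c!) / Σ_{k=0}^{c} a^k/k!
a^3/3! = 7.103044
Σ terms (k=0..3): 1.00000 + 3.49300 + 6.10052 + 7.10304 = 17.696569
B = 7.103044/17.696569 = 0.401380

Final: 0.401380


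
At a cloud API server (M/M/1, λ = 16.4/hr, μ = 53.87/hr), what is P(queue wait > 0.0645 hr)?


ρ = 16.4/53.87 = 0.3044
P(Wq > t) = ρ·e^{−(μ−λ)t} = 0.3044·e^{−2.4168}
= 0.3044·0.089205 = 0.027157

Final: 0.027157


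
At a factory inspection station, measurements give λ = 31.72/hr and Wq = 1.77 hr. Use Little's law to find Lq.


Lq = λWq = 31.72·1.77 = 56.1444

Final: 56.1444


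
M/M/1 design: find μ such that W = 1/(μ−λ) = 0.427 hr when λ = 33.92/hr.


W = 1/(μ−λ) ⇒ μ − λ = 1/W = 1/0.427 = 2.3419
μ = λ + 1/W = 33.92 + 2.3419 = 36.2619 per hr

Final: 36.2619 /hr


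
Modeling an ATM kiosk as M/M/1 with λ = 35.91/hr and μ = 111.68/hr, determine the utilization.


ρ = λ/μ = 35.91/111.68 = 0.3215

Final: 0.3215


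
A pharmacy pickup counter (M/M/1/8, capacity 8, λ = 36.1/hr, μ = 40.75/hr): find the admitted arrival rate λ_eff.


ρ = 0.8859; P_K = (1−ρ)ρ^8/(1−ρ^9) = 0.065198
λ_eff = λ(1 − P_K) = 36.1·(1 − 0.065198) = 36.1·0.934802 = 33.7464 /hr

Final: 33.7464 /hr


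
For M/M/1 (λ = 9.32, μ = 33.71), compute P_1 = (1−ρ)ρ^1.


ρ = 9.32/33.71 = 0.2765
P_n = (1−ρ)·ρ^n = (1 − 0.2765)·0.2765^1 = 0.7235·0.276476 = 0.200037

Final: 0.200037


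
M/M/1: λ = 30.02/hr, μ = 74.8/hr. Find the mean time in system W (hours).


W = 1/(μ−λ) = 1/(74.8 − 30.02) = 1/44.78 = 0.02233 hr

Final: 0.02233 hr


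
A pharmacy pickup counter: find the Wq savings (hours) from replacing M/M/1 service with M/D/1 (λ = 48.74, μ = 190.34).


ρ = 48.74/190.34 = 0.2561
Wq(M/M/1) = ρ/(μ−λ) = 0.2561/141.60 = 0.001808 hr
Wq(M/D/1) = ρ/(2(μ−λ)) = 0.0009042 hr
Savings = 0.001808 − 0.0009042 = 0.0009042 hr

Final: 0.0009042 hr


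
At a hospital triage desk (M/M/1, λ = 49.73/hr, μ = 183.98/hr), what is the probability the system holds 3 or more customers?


ρ = 49.73/183.98 = 0.2703
P(N ≥ n) = ρ^n = 0.2703^3 = 0.019749

Final: 0.019749


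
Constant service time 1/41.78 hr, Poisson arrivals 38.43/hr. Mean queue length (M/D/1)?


ρ = 38.43/41.78 = 0.9198
M/D/1: Lq = ρ²/(2(1−ρ)) = 0.8461/(2·0.08018) = 5.27591

Final: 5.27591


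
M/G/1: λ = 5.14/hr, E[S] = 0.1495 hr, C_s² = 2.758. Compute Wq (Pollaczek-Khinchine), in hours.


ρ = λ·E[S] = 5.14·0.1495 = 0.7684
E[S²] = E[S]²(1+C_s²) = 0.1495²·(1+2.758) = 0.083992
Wq = λ·E[S²]/(2(1−ρ)) = 5.14·0.083992/(2·0.2316) = 0.93216 hr

Final: 0.93216 hr


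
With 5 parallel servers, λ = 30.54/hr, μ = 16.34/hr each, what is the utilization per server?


ρ = λ/(cμ) = 30.54/(5·16.34) = 30.54/81.70 = 0.3738

Final: 0.3738


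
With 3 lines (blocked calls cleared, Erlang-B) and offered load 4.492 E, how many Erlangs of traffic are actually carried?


B(3,4.492) = 0.492271 (Erlang-B)
Carried load = a(1 − B) = 4.492·(1 − 0.492271) = 4.492·0.507729 = 2.2807 E

Final: 2.2807 Erlangs


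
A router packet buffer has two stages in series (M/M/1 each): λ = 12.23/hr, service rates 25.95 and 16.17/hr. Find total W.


Each node sees arrival rate λ = 12.23/hr (tandem ⇒ throughput preserved).
W₁ = 1/(μ₁−λ) = 1/(25.95−12.23) = 0.07289 hr
W₂ = 1/(μ₂−λ) = 1/(16.17−12.23) = 0.25381 hr
W_total = W₁ + W₂ = 0.07289 + 0.25381 = 0.32669 hr

Final: 0.32669 hr


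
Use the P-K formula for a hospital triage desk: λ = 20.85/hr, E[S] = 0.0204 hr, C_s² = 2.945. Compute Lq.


ρ = λ·E[S] = 20.85·0.0204 = 0.4253
Lq = ρ²(1+C_s²)/(2(1−ρ)) = 0.1809·(1+2.945)/(2·0.5747)
= 0.1809·3.9450/1.1493 = 0.62098

Final: 0.62098


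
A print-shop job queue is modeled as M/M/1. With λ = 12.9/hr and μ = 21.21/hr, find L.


ρ = λ/μ = 12.9/21.21 = 0.6082
L = ρ/(1−ρ) = 0.6082/(1 − 0.6082) = 0.6082/0.3918 = 1.5523

Final: 1.5523


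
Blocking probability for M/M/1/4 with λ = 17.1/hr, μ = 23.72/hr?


ρ = λ/μ = 17.1/23.72 = 0.7209
P_K = (1−ρ)ρ^K/(1−ρ^(K+1)) = (0.2791·0.270101)/(1 − 0.194718)
= 0.075382/0.805282 = 0.093610

Final: 0.093610


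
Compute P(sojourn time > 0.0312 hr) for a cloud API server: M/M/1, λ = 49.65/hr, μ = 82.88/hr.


W ~ Exponential(μ−λ) for M/M/1.
μ − λ = 82.88 − 49.65 = 33.2300
P(W > t) = e^{−(μ−λ)t} = e^{−1.0368} = 0.354596

Final: 0.354596


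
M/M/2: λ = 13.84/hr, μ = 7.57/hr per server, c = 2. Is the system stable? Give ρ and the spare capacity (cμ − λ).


Total capacity cμ = 2·7.57 = 15.14/hr
ρ = λ/(cμ) = 13.84/15.14 = 0.9141
Stable ⇔ ρ < 1: YES
Spare capacity = cμ − λ = 15.14 − 13.84 = 1.30/hr

Final: ρ = 0.9141; stable; margin = 1.30/hr


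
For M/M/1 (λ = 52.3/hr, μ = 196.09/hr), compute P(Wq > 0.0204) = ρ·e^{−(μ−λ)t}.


ρ = 52.3/196.09 = 0.2667
P(Wq > t) = ρ·e^{−(μ−λ)t} = 0.2667·e^{−2.9333}
= 0.2667·0.053220 = 0.014195

Final: 0.014195


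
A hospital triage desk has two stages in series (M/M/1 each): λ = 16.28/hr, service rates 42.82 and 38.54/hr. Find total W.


Each node sees arrival rate λ = 16.28/hr (tandem ⇒ throughput preserved).
W₁ = 1/(μ₁−λ) = 1/(42.82−16.28) = 0.03768 hr
W₂ = 1/(μ₂−λ) = 1/(38.54−16.28) = 0.04492 hr
W_total = W₁ + W₂ = 0.03768 + 0.04492 = 0.08260 hr

Final: 0.08260 hr


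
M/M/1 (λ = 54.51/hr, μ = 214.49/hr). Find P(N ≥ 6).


ρ = 54.51/214.49 = 0.2541
P(N ≥ n) = ρ^n = 0.2541^6 = 0.0002694

Final: 0.0002694


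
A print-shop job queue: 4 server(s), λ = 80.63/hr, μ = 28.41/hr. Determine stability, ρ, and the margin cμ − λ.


Total capacity cμ = 4·28.41 = 113.64/hr
ρ = λ/(cμ) = 80.63/113.64 = 0.7095
Stable ⇔ ρ < 1: YES
Spare capacity = cμ − λ = 113.64 − 80.63 = 33.01/hr

Final: ρ = 0.7095; stable; margin = 33.01/hr


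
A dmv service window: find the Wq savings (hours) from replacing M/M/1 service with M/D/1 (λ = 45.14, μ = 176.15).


ρ = 45.14/176.15 = 0.2563
Wq(M/M/1) = ρ/(μ−λ) = 0.2563/131.01 = 0.001956 hr
Wq(M/D/1) = ρ/(2(μ−λ)) = 0.0009780 hr
Savings = 0.001956 − 0.0009780 = 0.0009780 hr

Final: 0.0009780 hr


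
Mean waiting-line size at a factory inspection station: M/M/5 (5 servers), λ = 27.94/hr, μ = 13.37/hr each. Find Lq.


a = λ/μ = 2.0898; ρ = a/5 = 0.4180
P₀ = 0.122556
Lq = P₀·a^c·ρ / (c!·(1−ρ)²) = 0.122556·39.85428·0.4180/(120·0.33878)
= 0.05021

Final: 0.05021


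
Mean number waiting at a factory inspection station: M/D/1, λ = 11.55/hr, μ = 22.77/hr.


ρ = 11.55/22.77 = 0.5072
M/D/1: Lq = ρ²/(2(1−ρ)) = 0.2573/(2·0.4928) = 0.26108

Final: 0.26108


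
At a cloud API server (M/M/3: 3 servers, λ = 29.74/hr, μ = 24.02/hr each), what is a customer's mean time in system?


a = 1.2381; ρ = 0.4127; P₀ = 0.282225
Lq = P₀·a^c·ρ/(c!(1−ρ)²) = 0.10683
Wq = Lq/λ = 0.10683/29.74 = 0.003592 hr
W = Wq + 1/μ = 0.003592 + 0.04163 = 0.04522 hr

Final: 0.04522 hr


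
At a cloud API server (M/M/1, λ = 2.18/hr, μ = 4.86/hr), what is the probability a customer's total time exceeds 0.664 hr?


W ~ Exponential(μ−λ) for M/M/1.
μ − λ = 4.86 − 2.18 = 2.6800
P(W > t) = e^{−(μ−λ)t} = e^{−1.7795} = 0.168719

Final: 0.168719


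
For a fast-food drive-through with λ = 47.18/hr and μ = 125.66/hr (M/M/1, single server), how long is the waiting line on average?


ρ = 47.18/125.66 = 0.3755
Lq = ρ²/(1−ρ) = 0.1410/0.6245 = 0.2257

Final: 0.2257


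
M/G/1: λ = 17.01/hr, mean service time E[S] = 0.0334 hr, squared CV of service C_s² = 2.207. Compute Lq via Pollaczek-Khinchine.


ρ = λ·E[S] = 17.01·0.0334 = 0.5681
Lq = ρ²(1+C_s²)/(2(1−ρ)) = 0.3228·(1+2.207)/(2·0.4319)
= 0.3228·3.2070/0.8637 = 1.19845

Final: 1.19845


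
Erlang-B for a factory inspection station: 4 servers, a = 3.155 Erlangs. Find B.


B(c,a) = (a^c/c!) / Σ_{k=0}^{c} a^k/k!
a^4/4! = 4.128442
Σ terms (k=0..4): 1.00000 + 3.15500 + 4.97701 + 5.23416 + 4.12844 = 18.494613
B = 4.128442/18.494613 = 0.223224

Final: 0.223224


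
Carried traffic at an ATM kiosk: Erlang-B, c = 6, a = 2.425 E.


B(6,2.425) = 0.025299 (Erlang-B)
Carried load = a(1 − B) = 2.425·(1 − 0.025299) = 2.425·0.974701 = 2.3636 E

Final: 2.3636 Erlangs


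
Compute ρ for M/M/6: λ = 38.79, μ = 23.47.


ρ = λ/(cμ) = 38.79/(6·23.47) = 38.79/140.82 = 0.2755

Final: 0.2755


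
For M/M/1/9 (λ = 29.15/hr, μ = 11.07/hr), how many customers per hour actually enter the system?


ρ = 2.6332; P_K = (1−ρ)ρ^9/(1−ρ^10) = 0.620279
λ_eff = λ(1 − P_K) = 29.15·(1 − 0.620279) = 29.15·0.379721 = 11.0689 /hr

Final: 11.0689 /hr


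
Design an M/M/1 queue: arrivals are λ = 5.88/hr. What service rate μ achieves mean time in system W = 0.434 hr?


W = 1/(μ−λ) ⇒ μ − λ = 1/W = 1/0.434 = 2.3041
μ = λ + 1/W = 5.88 + 2.3041 = 8.1841 per hr

Final: 8.1841 /hr


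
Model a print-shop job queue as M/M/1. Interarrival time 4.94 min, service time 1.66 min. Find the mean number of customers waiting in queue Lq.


λ = 60/4.94 = 12.1457 /hr
μ = 60/1.66 = 36.1446 /hr
ρ = λ/μ = 12.1457/36.1446 = 0.3360
Lq = ρ²/(1−ρ) = 0.1129/0.6640 = 0.1701

Final: 0.1701


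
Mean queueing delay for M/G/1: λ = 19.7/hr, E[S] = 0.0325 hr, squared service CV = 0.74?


ρ = λ·E[S] = 19.7·0.0325 = 0.6402
E[S²] = E[S]²(1+C_s²) = 0.0325²·(1+0.74) = 0.001838
Wq = λ·E[S²]/(2(1−ρ)) = 19.7·0.001838/(2·0.3598) = 0.05032 hr

Final: 0.05032 hr


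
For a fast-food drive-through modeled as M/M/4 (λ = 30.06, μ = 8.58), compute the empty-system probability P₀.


a = λ/μ = 30.06/8.58 = 3.5035; ρ = a/c = 0.8759
Σ_{k=0}^{3} a^k/k! (terms k=0..3) = 1.00000 + 3.50350 + 6.13724 + 7.16727 = 17.80801
Tail: a^4/(4!(1−ρ)) = 150.66305/(24·0.1241) = 50.57469
P₀ = 1/(17.80801 + 50.57469) = 1/68.38270 = 0.014624

Final: 0.014624


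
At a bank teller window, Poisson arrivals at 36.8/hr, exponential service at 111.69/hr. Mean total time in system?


W = 1/(μ−λ) = 1/(111.69 − 36.8) = 1/74.89 = 0.01335 hr

Final: 0.01335 hr


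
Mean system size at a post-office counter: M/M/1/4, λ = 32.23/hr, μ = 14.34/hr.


ρ = 32.23/14.34 = 2.2476
L = ρ[1 − (K+1)ρ^K + Kρ^(K+1)] / [(1−ρ)(1−ρ^(K+1))]
Numerator: 2.2476·(1 − 5·25.517882 + 4·57.352951) = 231.099433
Denominator: (-1.2476)·(-56.352951) = 70.303647
L = 231.099433/70.303647 = 3.2872

Final: 3.2872


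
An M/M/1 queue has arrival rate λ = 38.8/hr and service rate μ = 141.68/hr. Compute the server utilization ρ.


ρ = λ/μ = 38.8/141.68 = 0.2739

Final: 0.2739


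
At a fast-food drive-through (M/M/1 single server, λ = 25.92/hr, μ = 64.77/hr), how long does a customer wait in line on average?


ρ = 25.92/64.77 = 0.4002
Wq = ρ/(μ−λ) = 0.4002/(64.77 − 25.92) = 0.4002/38.85 = 0.01030 hr

Final: 0.01030 hr


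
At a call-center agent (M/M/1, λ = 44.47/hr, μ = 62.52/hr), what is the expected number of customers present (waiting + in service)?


ρ = λ/μ = 44.47/62.52 = 0.7113
L = ρ/(1−ρ) = 0.7113/(1 − 0.7113) = 0.7113/0.2887 = 2.4637

Final: 2.4637


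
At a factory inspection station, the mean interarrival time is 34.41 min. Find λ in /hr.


λ = 1/(interarrival time) in consistent units.
1 hour = 60 min, so λ = 60/34.41 = 1.7437 per hour

Final: 1.7437 /hr


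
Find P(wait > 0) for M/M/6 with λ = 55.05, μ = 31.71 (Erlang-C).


a = λ/μ = 1.7360; ρ = a/6 = 0.2893
P₀ = 0.176106 (from M/M/c formula)
C(c,a) = [a^c/(c!(1−ρ))]·P₀ = [27.37578/(720·0.7107)]·0.176106
= 0.05350·0.176106 = 0.009422

Final: 0.009422


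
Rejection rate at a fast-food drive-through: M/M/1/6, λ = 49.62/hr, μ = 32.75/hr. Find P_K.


ρ = λ/μ = 49.62/32.75 = 1.5151
P_K = (1−ρ)ρ^K/(1−ρ^(K+1)) = (-0.5151·12.096862)/(1 − 18.328131)
= -6.231269/-17.328131 = 0.359604

Final: 0.359604


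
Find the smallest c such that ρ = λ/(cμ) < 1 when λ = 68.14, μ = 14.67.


Stability requires cμ > λ ⇔ c > λ/μ.
λ/μ = 68.14/14.67 = 4.6449
Minimum integer c = ⌊4.6449⌋ + 1 = 5
Check: 5·14.67 = 73.35 > 68.14, while 4·14.67 = 58.68 ≤ 68.14

Final: 5 servers


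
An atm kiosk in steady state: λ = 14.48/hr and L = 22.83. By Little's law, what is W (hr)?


W = L/λ = 22.83/14.48 = 1.5767 hr

Final: 1.5767 hr


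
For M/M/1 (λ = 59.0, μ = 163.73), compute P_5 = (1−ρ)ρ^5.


ρ = 59.0/163.73 = 0.3603
P_n = (1−ρ)·ρ^n = (1 − 0.3603)·0.3603^5 = 0.6397·0.006076 = 0.003887

Final: 0.003887


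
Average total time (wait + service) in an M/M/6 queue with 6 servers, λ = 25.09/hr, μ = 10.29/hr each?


a = 2.4383; ρ = 0.4064; P₀ = 0.086884
Lq = P₀·a^c·ρ/(c!(1−ρ)²) = 0.02924
Wq = Lq/λ = 0.02924/25.09 = 0.001166 hr
W = Wq + 1/μ = 0.001166 + 0.09718 = 0.09835 hr

Final: 0.09835 hr


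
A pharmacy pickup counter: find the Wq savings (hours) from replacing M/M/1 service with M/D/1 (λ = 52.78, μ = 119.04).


ρ = 52.78/119.04 = 0.4434
Wq(M/M/1) = ρ/(μ−λ) = 0.4434/66.26 = 0.006692 hr
Wq(M/D/1) = ρ/(2(μ−λ)) = 0.003346 hr
Savings = 0.006692 − 0.003346 = 0.003346 hr

Final: 0.003346 hr
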